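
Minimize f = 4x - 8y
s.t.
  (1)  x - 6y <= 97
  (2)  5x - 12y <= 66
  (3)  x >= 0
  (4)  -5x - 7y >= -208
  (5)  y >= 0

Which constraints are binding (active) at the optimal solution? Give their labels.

(3) and (4)

Feasible corners and f = 4x - 8y:
  (2958/95, 142/19) → f = 6152/95
  (66/5, 0) → f = 264/5
  (0, 208/7) → f = -1664/7
  (0, 0) → f = 0

The minimum is at (0, 208/7). Substituting into each constraint, equality holds for (3) and (4); the remaining constraints have slack.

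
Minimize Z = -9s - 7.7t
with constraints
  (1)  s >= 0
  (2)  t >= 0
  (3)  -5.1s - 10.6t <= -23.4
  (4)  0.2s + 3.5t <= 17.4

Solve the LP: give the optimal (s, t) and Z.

s = 87, t = 0, minimum Z = -783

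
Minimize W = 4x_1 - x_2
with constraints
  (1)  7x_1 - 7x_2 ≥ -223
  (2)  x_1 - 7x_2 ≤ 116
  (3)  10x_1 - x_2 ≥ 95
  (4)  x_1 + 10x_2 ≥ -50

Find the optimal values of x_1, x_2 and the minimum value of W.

x_1 = 296/21, x_2 = 965/21, minimum W = 73/7

Extreme points and W = 4x_1 - x_2:
  (296/21, 965/21) → W = 73/7
  (810/17, -166/17) → W = 3406/17
  (900/101, -595/101) → W = 4195/101
The feasible region is unbounded (it extends along (7, 1), (1, 1)), but W strictly increases along every unbounded feasible direction, so there is no improving ray and the minimum is attained at a vertex.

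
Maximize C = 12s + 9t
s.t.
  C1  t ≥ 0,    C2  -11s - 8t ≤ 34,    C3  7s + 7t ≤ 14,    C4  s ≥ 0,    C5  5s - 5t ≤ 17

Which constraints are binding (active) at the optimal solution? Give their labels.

Feasible corners and C = 12s + 9t:
  (2, 0) → C = 24
  (0, 0) → C = 0
  (0, 2) → C = 18

The maximum is at (2, 0). Substituting into each constraint, equality holds for C1 and C3; the remaining constraints have slack.

C1 and C3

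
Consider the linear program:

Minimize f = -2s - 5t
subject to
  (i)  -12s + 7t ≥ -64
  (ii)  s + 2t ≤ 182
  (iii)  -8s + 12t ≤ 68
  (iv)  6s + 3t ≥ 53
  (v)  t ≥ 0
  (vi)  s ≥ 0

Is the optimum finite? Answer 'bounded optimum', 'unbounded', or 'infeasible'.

bounded optimum

Extreme points and f = -2s - 5t:
  (311/22, 166/11) → f = -1141/11
  (563/78, 42/13) → f = -1193/39
  (9/2, 26/3) → f = -157/3
The feasible region has finitely many vertices and no improving ray; the minimum is -1141/11 at (311/22, 166/11).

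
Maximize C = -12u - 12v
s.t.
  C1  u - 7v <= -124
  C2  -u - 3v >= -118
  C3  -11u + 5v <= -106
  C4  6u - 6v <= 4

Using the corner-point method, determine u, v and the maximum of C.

u = 227/12, v = 245/12, maximum C = -472

Vertices and C = -12u - 12v:
  (227/12, 245/12) → C = -472
  (193/9, 187/9) → C = -1520/3
  (454/19, 596/19) → C = -12600/19
  (30, 88/3) → C = -712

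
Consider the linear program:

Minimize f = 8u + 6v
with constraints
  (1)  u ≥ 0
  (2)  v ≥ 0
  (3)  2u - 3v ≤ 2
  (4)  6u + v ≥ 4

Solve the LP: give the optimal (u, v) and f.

Extreme points and f = 8u + 6v:
  (0, 4) → f = 24
  (1, 0) → f = 8
  (2/3, 0) → f = 16/3
The feasible region is unbounded (it extends along (0, 1), (3, 2)), but f strictly increases along every unbounded feasible direction, so there is no improving ray and the minimum is attained at a vertex.

The binding constraints are v = 0 and 6u + v = 4.
Solving simultaneously gives u = 2/3, v = 0.

u = 2/3, v = 0, minimum f = 16/3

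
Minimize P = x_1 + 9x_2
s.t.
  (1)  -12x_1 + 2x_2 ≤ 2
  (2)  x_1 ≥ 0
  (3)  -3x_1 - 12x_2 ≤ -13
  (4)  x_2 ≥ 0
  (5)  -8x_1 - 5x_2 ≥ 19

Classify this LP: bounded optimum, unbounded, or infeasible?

infeasible

The boundaries -12x_1 + 2x_2 = 2 and -3x_1 - 12x_2 = -13 meet at (1/75, 27/25), but that point violates -8x_1 - 5x_2 ≥ 19. Every candidate vertex is excluded by some other constraint, so the feasible region is empty.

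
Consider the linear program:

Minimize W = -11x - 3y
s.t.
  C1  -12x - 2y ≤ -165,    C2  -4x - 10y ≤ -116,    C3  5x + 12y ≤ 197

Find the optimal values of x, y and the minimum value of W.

x = 289, y = -104, minimum W = -2867

Feasible corners and W = -11x - 3y:
  (709/56, 183/28) → W = -1271/8
  (793/67, 1539/134) → W = -22063/134
  (289, -104) → W = -2867

The binding constraints are -4x - 10y = -116 and 5x + 12y = 197.
Solving simultaneously gives x = 289, y = -104.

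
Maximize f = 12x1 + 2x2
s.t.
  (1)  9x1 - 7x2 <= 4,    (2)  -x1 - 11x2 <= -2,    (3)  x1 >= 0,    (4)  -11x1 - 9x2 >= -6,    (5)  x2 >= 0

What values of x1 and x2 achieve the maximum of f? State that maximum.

Extreme points and f = 12x1 + 2x2:
  (0, 2/11) → f = 4/11
  (3/7, 1/7) → f = 38/7
  (0, 2/3) → f = 4/3

x1 = 3/7, x2 = 1/7, maximum f = 38/7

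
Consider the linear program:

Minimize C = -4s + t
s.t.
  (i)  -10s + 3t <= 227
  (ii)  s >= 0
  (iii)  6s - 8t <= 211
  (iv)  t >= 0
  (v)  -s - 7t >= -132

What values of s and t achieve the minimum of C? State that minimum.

s = 2533/50, t = 581/50, minimum C = -9551/50

Vertices and C = -4s + t:
  (0, 0) → C = 0
  (0, 132/7) → C = 132/7
  (211/6, 0) → C = -422/3
  (2533/50, 581/50) → C = -9551/50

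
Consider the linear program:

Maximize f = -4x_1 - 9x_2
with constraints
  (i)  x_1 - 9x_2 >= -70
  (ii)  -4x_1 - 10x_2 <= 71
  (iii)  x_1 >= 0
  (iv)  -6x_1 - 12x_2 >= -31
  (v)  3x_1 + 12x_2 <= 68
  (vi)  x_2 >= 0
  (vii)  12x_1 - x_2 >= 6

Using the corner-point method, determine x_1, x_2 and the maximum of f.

x_1 = 1/2, x_2 = 0, maximum f = -2

The optimum lies where x_2 = 0 and 12x_1 - x_2 = 6.
Solving simultaneously gives x_1 = 1/2, x_2 = 0.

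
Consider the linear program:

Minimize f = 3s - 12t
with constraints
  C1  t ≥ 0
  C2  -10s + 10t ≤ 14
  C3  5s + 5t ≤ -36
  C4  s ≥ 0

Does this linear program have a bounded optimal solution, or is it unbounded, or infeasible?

infeasible

The boundaries t = 0 and s = 0 meet at (0, 0), but that point violates 5s + 5t ≤ -36. Every candidate vertex is excluded by some other constraint, so the feasible region is empty.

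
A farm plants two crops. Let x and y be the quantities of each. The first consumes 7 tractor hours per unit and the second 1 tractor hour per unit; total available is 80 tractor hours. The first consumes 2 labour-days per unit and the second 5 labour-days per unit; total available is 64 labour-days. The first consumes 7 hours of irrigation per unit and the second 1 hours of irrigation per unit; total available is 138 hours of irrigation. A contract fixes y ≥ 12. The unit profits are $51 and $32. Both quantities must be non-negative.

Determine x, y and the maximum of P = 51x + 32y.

x = 2, y = 12, maximum P = 486

Corner points and P = 51x + 32y:
  (0, 64/5) → P = 2048/5
  (0, 12) → P = 384
  (2, 12) → P = 486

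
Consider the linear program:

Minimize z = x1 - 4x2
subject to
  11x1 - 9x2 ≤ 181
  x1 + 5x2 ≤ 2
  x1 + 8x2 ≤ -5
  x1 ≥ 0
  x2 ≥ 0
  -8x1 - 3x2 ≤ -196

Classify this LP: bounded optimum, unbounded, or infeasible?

infeasible

The boundaries x2 = 0 and -8x1 - 3x2 = -196 meet at (49/2, 0), but that point violates 11x1 - 9x2 ≤ 181. Every candidate vertex is excluded by some other constraint, so the feasible region is empty.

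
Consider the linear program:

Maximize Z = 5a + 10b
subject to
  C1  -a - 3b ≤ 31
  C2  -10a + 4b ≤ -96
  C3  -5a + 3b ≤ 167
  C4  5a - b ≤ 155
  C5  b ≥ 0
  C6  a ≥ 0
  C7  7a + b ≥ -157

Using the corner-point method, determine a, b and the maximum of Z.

Extreme points and Z = 5a + 10b:
  (262/5, 107) → Z = 1332
  (48/5, 0) → Z = 48
  (31, 0) → Z = 155

a = 262/5, b = 107, maximum Z = 1332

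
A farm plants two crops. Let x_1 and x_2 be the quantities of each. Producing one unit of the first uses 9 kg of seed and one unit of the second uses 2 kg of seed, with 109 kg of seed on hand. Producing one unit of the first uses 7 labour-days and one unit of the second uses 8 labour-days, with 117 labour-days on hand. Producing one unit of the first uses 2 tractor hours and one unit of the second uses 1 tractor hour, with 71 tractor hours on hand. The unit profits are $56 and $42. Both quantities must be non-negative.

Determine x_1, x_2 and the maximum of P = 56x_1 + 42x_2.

Vertices and P = 56x_1 + 42x_2:
  (0, 0) → P = 0
  (0, 117/8) → P = 2457/4
  (109/9, 0) → P = 6104/9
  (11, 5) → P = 826

At the optimal vertex, 9x_1 + 2x_2 = 109 and 7x_1 + 8x_2 = 117.
Solving simultaneously gives x_1 = 11, x_2 = 5.

x_1 = 11, x_2 = 5, maximum P = 826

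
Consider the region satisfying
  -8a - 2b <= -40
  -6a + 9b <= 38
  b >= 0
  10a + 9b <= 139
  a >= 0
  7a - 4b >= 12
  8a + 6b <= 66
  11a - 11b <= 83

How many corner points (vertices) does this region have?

5

Intersecting each pair of boundary lines and keeping only the points that satisfy every inequality leaves:
  (5, 0)
  (4, 4)
  (83/11, 0)
  (168/37, 183/37)
  (612/77, 31/77)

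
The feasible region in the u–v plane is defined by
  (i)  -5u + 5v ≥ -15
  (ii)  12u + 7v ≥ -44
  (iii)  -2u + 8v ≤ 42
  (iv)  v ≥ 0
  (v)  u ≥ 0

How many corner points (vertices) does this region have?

Intersecting each pair of boundary lines and keeping only the points that satisfy every inequality leaves:
  (11, 8)
  (3, 0)
  (0, 21/4)
  (0, 0)

4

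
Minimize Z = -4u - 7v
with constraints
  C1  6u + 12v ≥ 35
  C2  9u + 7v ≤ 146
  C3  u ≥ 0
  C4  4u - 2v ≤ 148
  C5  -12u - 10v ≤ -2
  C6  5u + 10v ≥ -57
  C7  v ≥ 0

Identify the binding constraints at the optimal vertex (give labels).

C2 and C3

Extreme points and Z = -4u - 7v:
  (0, 35/12) → Z = -245/12
  (35/6, 0) → Z = -70/3
  (0, 146/7) → Z = -146
  (146/9, 0) → Z = -584/9

The minimum is at (0, 146/7). Substituting into each constraint, equality holds for C2 and C3; the remaining constraints have slack.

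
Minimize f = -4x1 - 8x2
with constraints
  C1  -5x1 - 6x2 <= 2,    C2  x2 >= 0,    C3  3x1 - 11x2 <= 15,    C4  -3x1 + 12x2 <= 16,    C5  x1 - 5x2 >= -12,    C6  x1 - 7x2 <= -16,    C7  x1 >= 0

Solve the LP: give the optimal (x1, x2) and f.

x1 = 207/4, x2 = 51/4, minimum f = -309

Feasible corners and f = -4x1 - 8x2:
  (207/4, 51/4) → f = -309
  (281/10, 63/10) → f = -814/5
  (64/3, 20/3) → f = -416/3
  (80/9, 32/9) → f = -64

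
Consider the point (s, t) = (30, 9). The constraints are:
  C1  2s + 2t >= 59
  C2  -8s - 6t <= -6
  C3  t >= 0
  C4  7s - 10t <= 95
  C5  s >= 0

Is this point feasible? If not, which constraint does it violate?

Constraint C4: 7s - 10t = 120, which is not ≤ 95. All other constraints are satisfied.

not feasible — violates C4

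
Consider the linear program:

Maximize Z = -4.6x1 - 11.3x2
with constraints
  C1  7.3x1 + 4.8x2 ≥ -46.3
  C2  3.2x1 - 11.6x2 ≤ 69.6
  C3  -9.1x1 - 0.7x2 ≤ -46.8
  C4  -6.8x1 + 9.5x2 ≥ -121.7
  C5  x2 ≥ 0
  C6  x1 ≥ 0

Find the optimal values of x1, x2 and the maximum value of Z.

Feasible corners and Z = -4.6x1 - 11.3x2:
  (36/7, 0) → Z = -828/35
  (0, 468/7) → Z = -26442/35
  (1217/68, 0) → Z = -27991/340
The feasible region is unbounded (it extends along (0, 1), (95, 68)), but Z strictly decreases along every unbounded feasible direction, so there is no improving ray and the maximum is attained at a vertex.

x1 = 36/7, x2 = 0, maximum Z = -828/35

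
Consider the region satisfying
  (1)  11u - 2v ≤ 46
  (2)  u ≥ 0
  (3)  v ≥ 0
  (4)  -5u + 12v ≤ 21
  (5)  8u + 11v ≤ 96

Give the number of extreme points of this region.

The feasible vertices (each the meet of two boundaries and inside every other half-plane) are:
  (46/11, 0)
  (297/61, 461/122)
  (0, 0)
  (0, 7/4)

4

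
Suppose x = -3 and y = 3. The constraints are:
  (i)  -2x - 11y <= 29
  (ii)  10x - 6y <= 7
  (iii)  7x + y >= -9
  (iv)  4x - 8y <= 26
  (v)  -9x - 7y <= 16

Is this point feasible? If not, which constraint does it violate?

not feasible — violates (iii)

Constraint (iii): 7x + y = -18, which is not ≥ -9. All other constraints are satisfied.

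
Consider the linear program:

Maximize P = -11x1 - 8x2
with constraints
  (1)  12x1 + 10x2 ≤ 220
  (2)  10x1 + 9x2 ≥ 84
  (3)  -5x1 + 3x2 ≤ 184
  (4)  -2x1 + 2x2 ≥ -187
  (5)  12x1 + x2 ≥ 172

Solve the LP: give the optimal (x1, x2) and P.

Extreme points and P = -11x1 - 8x2:
  (105/2, -41) → P = -499/2
  (125/9, 16/3) → P = -1759/9
  (1851/38, -851/19) → P = -355/2
  (732/49, -356/49) → P = -5204/49

At the optimal vertex, 10x1 + 9x2 = 84 and 12x1 + x2 = 172.
Solving simultaneously gives x1 = 732/49, x2 = -356/49.

x1 = 732/49, x2 = -356/49, maximum P = -5204/49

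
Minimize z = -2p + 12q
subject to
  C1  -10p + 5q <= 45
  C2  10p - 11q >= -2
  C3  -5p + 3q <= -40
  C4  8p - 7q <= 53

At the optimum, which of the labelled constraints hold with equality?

C3 and C4

Feasible corners and z = -2p + 12q:
  (446/25, 82/5) → z = 4028/25
  (199/6, 91/3) → z = 893/3
  (11, 5) → z = 38

The minimum is at (11, 5). Substituting into each constraint, equality holds for C3 and C4; the remaining constraints have slack.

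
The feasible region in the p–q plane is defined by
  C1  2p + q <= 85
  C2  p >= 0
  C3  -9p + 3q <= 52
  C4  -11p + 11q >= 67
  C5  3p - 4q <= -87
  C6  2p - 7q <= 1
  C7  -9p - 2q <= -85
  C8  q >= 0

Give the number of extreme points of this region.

4

Intersecting each pair of boundary lines and keeping only the points that satisfy every inequality leaves:
  (203/15, 869/15)
  (23, 39)
  (151/45, 137/5)
  (83/21, 173/7)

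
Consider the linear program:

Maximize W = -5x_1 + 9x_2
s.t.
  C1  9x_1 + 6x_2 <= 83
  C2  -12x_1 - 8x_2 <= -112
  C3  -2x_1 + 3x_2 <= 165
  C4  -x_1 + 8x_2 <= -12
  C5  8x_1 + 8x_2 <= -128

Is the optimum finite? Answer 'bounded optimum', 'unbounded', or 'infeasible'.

Constraints 9x_1 + 6x_2 ≤ 83 and -12x_1 - 8x_2 ≤ -112 have parallel boundaries but demand opposite sides — no point can satisfy both, so the region is empty.

infeasible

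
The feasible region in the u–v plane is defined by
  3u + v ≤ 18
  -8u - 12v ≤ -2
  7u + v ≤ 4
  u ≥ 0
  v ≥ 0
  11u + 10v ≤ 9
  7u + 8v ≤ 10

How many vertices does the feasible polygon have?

5

Pairwise boundary intersections that survive every other constraint:
  (0, 1/6)
  (1/4, 0)
  (4/7, 0)
  (31/59, 19/59)
  (0, 9/10)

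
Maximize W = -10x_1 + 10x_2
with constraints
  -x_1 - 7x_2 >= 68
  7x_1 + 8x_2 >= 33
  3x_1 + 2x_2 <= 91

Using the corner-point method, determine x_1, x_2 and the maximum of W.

Extreme points and W = -10x_1 + 10x_2:
  (775/41, -509/41) → W = -12840/41
  (773/19, -295/19) → W = -10680/19
  (331/5, -269/5) → W = -1200

x_1 = 775/41, x_2 = -509/41, maximum W = -12840/41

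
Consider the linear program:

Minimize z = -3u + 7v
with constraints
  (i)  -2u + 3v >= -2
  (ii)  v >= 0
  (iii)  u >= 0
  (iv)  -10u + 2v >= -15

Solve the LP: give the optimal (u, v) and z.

u = 1, v = 0, minimum z = -3

Feasible corners and z = -3u + 7v:
  (1, 0) → z = -3
  (41/26, 5/13) → z = -53/26
  (0, 0) → z = 0
The feasible region is unbounded (it extends along (0, 1), (1, 5)), but z strictly increases along every unbounded feasible direction, so there is no improving ray and the minimum is attained at a vertex.

The binding constraints are -2u + 3v = -2 and v = 0.
Solving simultaneously gives u = 1, v = 0.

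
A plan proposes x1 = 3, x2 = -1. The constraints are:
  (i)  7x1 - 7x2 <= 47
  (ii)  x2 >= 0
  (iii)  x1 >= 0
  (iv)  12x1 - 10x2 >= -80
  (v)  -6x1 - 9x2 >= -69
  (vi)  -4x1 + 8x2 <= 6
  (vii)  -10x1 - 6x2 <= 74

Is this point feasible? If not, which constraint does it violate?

Constraint (ii): x2 = -1, which is not ≥ 0. All other constraints are satisfied.

not feasible — violates (ii)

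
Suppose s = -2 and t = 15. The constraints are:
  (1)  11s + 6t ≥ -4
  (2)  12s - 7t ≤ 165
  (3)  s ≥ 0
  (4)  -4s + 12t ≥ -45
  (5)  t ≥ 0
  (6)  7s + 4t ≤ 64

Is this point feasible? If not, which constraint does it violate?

not feasible — violates (3)

Constraint (3): s = -2, which is not ≥ 0. All other constraints are satisfied.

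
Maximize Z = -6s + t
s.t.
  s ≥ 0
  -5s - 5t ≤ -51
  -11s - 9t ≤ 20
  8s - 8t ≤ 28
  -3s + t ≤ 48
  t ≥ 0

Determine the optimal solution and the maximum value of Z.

s = 0, t = 48, maximum Z = 48

Feasible corners and Z = -6s + t:
  (0, 51/5) → Z = 51/5
  (0, 48) → Z = 48
  (137/20, 67/20) → Z = -151/4
The feasible region is unbounded (it extends along (1, 1), (1, 3)), but Z strictly decreases along every unbounded feasible direction, so there is no improving ray and the maximum is attained at a vertex.

The optimum lies where s = 0 and -3s + t = 48.
Solving simultaneously gives s = 0, t = 48.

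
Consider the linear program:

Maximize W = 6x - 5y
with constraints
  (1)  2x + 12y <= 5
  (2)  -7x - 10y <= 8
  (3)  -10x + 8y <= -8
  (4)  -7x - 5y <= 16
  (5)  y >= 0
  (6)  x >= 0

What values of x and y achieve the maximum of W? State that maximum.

x = 5/2, y = 0, maximum W = 15

Extreme points and W = 6x - 5y:
  (1, 1/4) → W = 19/4
  (5/2, 0) → W = 15
  (4/5, 0) → W = 24/5

The binding constraints are 2x + 12y = 5 and y = 0.
Solving simultaneously gives x = 5/2, y = 0.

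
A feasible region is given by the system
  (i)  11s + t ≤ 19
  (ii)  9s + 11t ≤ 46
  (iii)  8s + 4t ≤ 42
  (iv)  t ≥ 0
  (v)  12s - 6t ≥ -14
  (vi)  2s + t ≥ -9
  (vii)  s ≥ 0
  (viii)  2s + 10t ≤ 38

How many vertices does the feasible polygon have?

Of the 27 pairwise boundary intersections, those satisfying every inequality are:
  (163/112, 335/112)
  (19/11, 0)
  (61/93, 113/31)
  (0, 0)
  (0, 7/3)

5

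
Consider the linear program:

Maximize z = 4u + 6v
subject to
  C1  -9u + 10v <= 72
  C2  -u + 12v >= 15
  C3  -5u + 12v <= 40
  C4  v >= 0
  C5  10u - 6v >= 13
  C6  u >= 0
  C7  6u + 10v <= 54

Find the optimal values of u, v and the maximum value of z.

Corner points and z = 4u + 6v:
  (41/19, 163/114) → z = 327/19
  (249/41, 72/41) → z = 1428/41
  (227/68, 231/68) → z = 1147/34

u = 249/41, v = 72/41, maximum z = 1428/41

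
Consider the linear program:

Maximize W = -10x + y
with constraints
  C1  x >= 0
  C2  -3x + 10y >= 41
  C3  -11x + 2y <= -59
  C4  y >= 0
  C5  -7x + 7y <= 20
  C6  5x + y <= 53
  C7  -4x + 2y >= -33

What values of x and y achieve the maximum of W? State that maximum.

x = 84/13, y = 157/26, maximum W = -1523/26

Vertices and W = -10x + y:
  (84/13, 157/26) → W = -1523/26
  (489/53, 364/53) → W = -4526/53
  (151/21, 211/21) → W = -433/7
  (117/14, 157/14) → W = -1013/14

The optimum lies where -3x + 10y = 41 and -11x + 2y = -59.
Solving simultaneously gives x = 84/13, y = 157/26.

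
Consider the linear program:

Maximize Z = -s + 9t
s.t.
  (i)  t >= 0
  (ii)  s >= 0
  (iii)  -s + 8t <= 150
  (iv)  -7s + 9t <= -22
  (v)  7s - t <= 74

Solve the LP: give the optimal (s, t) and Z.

Vertices and Z = -s + 9t:
  (22/7, 0) → Z = -22/7
  (74/7, 0) → Z = -74/7
  (23/2, 13/2) → Z = 47

s = 23/2, t = 13/2, maximum Z = 47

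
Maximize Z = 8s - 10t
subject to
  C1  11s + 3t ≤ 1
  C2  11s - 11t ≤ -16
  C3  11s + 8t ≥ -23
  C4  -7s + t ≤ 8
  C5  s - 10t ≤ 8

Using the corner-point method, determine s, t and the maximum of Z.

s = -12/11, t = 4/11, maximum Z = -136/11

Corner points and Z = 8s - 10t:
  (-37/154, 17/14) → Z = -1083/77
  (-23/32, 95/32) → Z = -567/16
  (-12/11, 4/11) → Z = -136/11

The binding constraints are 11s - 11t = -16 and -7s + t = 8.
Solving simultaneously gives s = -12/11, t = 4/11.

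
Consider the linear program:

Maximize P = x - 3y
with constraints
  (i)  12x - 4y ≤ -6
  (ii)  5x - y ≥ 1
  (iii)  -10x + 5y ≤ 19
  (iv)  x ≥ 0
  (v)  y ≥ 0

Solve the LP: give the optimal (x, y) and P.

Vertices and P = x - 3y:
  (5/4, 21/4) → P = -29/2
  (23/10, 42/5) → P = -229/10
  (8/5, 7) → P = -97/5

x = 5/4, y = 21/4, maximum P = -29/2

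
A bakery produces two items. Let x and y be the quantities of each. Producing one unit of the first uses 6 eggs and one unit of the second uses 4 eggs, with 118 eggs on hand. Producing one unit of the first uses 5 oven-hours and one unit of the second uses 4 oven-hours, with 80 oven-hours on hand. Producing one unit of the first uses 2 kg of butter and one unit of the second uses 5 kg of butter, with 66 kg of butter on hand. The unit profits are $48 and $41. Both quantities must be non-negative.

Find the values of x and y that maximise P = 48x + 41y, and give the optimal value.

Extreme points and P = 48x + 41y:
  (0, 0) → P = 0
  (0, 66/5) → P = 2706/5
  (16, 0) → P = 768
  (8, 10) → P = 794

The optimum lies where 5x + 4y = 80 and 2x + 5y = 66.
Solving simultaneously gives x = 8, y = 10.

x = 8, y = 10, maximum P = 794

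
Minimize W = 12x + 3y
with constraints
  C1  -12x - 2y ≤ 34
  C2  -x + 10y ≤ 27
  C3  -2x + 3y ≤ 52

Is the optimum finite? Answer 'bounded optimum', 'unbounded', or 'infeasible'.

unbounded

From the feasible point (-197/61, 145/61), moving in the direction (2, -12) keeps every constraint satisfied while W decreases without bound.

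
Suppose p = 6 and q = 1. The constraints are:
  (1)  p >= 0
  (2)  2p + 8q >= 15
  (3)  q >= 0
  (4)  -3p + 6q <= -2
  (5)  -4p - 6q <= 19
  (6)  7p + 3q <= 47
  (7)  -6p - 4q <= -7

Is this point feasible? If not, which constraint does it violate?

feasible

(1): 6 ≥ 0 ✓
(2): 20 ≥ 15 ✓
(3): 1 ≥ 0 ✓
(4): -12 ≤ -2 ✓
(5): -30 ≤ 19 ✓
(6): 45 ≤ 47 ✓
(7): -40 ≤ -7 ✓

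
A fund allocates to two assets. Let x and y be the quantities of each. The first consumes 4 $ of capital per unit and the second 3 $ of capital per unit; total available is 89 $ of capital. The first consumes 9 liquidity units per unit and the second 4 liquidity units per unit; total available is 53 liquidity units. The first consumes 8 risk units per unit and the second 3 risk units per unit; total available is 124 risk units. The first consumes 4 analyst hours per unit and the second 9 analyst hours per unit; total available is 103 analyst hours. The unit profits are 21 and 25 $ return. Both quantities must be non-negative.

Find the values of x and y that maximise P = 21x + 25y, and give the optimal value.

x = 1, y = 11, maximum P = 296

The optimum lies where 9x + 4y = 53 and 4x + 9y = 103.
Solving simultaneously gives x = 1, y = 11.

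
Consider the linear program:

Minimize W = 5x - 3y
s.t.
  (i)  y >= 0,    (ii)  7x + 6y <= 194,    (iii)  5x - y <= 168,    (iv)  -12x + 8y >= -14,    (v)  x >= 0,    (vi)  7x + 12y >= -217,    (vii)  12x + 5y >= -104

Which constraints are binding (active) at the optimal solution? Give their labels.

Vertices and W = 5x - 3y:
  (7/6, 0) → W = 35/6
  (0, 0) → W = 0
  (409/32, 1115/64) → W = 745/64
  (0, 97/3) → W = -97

The minimum is at (0, 97/3). Substituting into each constraint, equality holds for (ii) and (v); the remaining constraints have slack.

(ii) and (v)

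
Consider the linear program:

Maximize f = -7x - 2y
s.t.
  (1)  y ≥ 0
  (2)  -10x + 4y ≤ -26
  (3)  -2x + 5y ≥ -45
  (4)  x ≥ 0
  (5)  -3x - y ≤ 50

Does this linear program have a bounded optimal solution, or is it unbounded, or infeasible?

Extreme points and f = -7x - 2y:
  (13/5, 0) → f = -91/5
  (45/2, 0) → f = -315/2
The feasible region has finitely many vertices and no improving ray; the maximum is -91/5 at (13/5, 0).

bounded optimum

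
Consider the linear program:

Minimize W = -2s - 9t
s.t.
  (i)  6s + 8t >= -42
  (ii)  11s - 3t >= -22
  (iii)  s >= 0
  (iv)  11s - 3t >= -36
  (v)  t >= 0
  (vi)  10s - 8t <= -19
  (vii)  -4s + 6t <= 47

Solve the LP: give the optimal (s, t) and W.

s = 131/14, t = 197/14, minimum W = -2035/14

Feasible corners and W = -2s - 9t:
  (0, 22/3) → W = -66
  (1/6, 143/18) → W = -431/6
  (0, 19/8) → W = -171/8
  (131/14, 197/14) → W = -2035/14

At the optimal vertex, 10s - 8t = -19 and -4s + 6t = 47.
Solving simultaneously gives s = 131/14, t = 197/14.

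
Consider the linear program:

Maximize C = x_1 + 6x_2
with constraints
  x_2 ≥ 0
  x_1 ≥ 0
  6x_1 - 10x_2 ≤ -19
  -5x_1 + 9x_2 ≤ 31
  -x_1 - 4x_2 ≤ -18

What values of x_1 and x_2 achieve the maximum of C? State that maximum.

x_1 = 139/4, x_2 = 91/4, maximum C = 685/4

Vertices and C = x_1 + 6x_2:
  (139/4, 91/4) → C = 685/4
  (52/17, 127/34) → C = 433/17
  (38/29, 121/29) → C = 764/29

The optimum lies where 6x_1 - 10x_2 = -19 and -5x_1 + 9x_2 = 31.
Solving simultaneously gives x_1 = 139/4, x_2 = 91/4.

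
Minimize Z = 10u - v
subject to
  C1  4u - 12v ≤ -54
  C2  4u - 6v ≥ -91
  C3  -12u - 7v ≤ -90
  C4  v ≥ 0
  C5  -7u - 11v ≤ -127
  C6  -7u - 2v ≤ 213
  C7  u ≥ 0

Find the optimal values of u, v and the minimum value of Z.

u = 0, v = 91/6, minimum Z = -91/6

Feasible corners and Z = 10u - v:
  (465/64, 443/64) → Z = 4207/64
  (0, 91/6) → Z = -91/6
  (101/83, 894/83) → Z = 116/83
  (0, 90/7) → Z = -90/7
The feasible region is unbounded (it extends along (3, 1), (3, 2)), but Z strictly increases along every unbounded feasible direction, so there is no improving ray and the minimum is attained at a vertex.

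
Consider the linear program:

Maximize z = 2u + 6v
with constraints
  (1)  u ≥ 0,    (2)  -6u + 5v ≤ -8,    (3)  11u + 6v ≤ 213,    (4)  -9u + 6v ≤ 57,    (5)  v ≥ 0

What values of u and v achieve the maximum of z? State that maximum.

Vertices and z = 2u + 6v:
  (159/13, 170/13) → z = 1338/13
  (4/3, 0) → z = 8/3
  (213/11, 0) → z = 426/11

The binding constraints are -6u + 5v = -8 and 11u + 6v = 213.
Solving simultaneously gives u = 159/13, v = 170/13.

u = 159/13, v = 170/13, maximum z = 1338/13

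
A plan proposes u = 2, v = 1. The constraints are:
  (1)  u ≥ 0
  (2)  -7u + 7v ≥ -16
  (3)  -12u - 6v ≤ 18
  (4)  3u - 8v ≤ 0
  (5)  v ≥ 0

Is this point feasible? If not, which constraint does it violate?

feasible

(1): 2 ≥ 0 ✓
(2): -7 ≥ -16 ✓
(3): -30 ≤ 18 ✓
(4): -2 ≤ 0 ✓
(5): 1 ≥ 0 ✓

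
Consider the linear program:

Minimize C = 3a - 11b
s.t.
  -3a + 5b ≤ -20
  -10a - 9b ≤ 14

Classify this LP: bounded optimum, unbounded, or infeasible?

From the feasible point (10/7, -22/7), moving in the direction (5, 3) keeps every constraint satisfied while C decreases without bound.

unbounded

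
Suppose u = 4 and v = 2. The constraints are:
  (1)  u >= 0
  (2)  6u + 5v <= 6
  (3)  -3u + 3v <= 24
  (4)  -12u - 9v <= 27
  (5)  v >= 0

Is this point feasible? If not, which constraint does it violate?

not feasible — violates (2)

Constraint (2): 6u + 5v = 34, which is not ≤ 6. All other constraints are satisfied.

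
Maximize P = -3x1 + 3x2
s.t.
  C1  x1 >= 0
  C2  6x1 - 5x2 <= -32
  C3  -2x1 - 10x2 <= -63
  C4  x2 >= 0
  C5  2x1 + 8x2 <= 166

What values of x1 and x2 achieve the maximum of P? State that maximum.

x1 = 0, x2 = 83/4, maximum P = 249/4

Vertices and P = -3x1 + 3x2:
  (0, 32/5) → P = 96/5
  (0, 83/4) → P = 249/4
  (287/29, 530/29) → P = 729/29

At the optimal vertex, x1 = 0 and 2x1 + 8x2 = 166.
Solving simultaneously gives x1 = 0, x2 = 83/4.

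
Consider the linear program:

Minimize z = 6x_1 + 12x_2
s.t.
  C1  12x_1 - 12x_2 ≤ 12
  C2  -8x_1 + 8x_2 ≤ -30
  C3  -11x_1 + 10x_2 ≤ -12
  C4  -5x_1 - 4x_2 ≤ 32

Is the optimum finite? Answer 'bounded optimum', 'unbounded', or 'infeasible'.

infeasible

Constraints 12x_1 - 12x_2 ≤ 12 and -8x_1 + 8x_2 ≤ -30 have parallel boundaries but demand opposite sides — no point can satisfy both, so the region is empty.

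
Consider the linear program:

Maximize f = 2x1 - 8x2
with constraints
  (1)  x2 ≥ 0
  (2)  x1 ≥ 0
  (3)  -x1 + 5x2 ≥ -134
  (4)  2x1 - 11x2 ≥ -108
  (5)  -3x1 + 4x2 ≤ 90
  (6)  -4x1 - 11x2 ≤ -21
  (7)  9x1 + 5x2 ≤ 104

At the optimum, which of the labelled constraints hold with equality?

Corner points and f = 2x1 - 8x2:
  (21/4, 0) → f = 21/2
  (104/9, 0) → f = 208/9
  (0, 108/11) → f = -864/11
  (0, 21/11) → f = -168/11
  (604/109, 1180/109) → f = -8232/109

The maximum is at (104/9, 0). Substituting into each constraint, equality holds for (1) and (7); the remaining constraints have slack.

(1) and (7)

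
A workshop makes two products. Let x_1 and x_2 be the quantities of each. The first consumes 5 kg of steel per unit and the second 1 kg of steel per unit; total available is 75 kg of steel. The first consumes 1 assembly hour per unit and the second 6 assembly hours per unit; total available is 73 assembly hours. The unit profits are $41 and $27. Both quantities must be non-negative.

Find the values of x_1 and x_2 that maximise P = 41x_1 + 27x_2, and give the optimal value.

Vertices and P = 41x_1 + 27x_2:
  (0, 0) → P = 0
  (0, 73/6) → P = 657/2
  (15, 0) → P = 615
  (13, 10) → P = 803

x_1 = 13, x_2 = 10, maximum P = 803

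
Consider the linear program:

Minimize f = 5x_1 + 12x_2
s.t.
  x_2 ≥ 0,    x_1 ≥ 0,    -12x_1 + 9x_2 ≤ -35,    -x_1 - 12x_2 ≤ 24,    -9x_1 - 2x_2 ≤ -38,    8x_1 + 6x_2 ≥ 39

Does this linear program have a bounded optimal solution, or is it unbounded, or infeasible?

Feasible corners and f = 5x_1 + 12x_2:
  (39/8, 0) → f = 195/8
  (412/105, 47/35) → f = 536/15
  (75/19, 47/38) → f = 657/19
The feasible region has finitely many vertices and no improving ray; the minimum is 195/8 at (39/8, 0).

bounded optimum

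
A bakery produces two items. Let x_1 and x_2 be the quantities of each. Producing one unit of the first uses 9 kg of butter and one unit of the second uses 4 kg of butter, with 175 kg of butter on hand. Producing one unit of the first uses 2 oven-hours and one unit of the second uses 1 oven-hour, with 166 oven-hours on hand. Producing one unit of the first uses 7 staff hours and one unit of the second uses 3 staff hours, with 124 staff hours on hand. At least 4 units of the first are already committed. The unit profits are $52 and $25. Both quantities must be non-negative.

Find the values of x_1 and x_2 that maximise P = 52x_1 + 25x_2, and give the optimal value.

x_1 = 4, x_2 = 32, maximum P = 1008

Corner points and P = 52x_1 + 25x_2:
  (124/7, 0) → P = 6448/7
  (4, 0) → P = 208
  (4, 32) → P = 1008

At the optimal vertex, 7x_1 + 3x_2 = 124 and x_1 = 4.
Solving simultaneously gives x_1 = 4, x_2 = 32.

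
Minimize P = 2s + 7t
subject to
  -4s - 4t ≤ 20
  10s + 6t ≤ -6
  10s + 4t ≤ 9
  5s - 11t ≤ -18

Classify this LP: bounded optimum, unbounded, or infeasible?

bounded optimum

Vertices and P = 2s + 7t:
  (-73/16, -7/16) → P = -195/16
  (-87/70, 15/14) → P = 351/70
The feasible region has finitely many vertices and no improving ray; the minimum is -195/16 at (-73/16, -7/16).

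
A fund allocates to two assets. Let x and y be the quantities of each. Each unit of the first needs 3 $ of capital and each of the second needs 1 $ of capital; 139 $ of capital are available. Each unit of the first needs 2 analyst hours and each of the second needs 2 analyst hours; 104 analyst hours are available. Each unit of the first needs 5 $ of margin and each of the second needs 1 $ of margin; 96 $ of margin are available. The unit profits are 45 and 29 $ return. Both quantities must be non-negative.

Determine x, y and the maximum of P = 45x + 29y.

Feasible corners and P = 45x + 29y:
  (0, 0) → P = 0
  (0, 52) → P = 1508
  (96/5, 0) → P = 864
  (11, 41) → P = 1684

x = 11, y = 41, maximum P = 1684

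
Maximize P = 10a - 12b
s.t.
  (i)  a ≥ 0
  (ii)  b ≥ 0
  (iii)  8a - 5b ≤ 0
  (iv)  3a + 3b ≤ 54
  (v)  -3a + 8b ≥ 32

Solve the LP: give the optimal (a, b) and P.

Corner points and P = 10a - 12b:
  (0, 18) → P = -216
  (0, 4) → P = -48
  (90/13, 144/13) → P = -828/13
  (160/49, 256/49) → P = -1472/49

a = 160/49, b = 256/49, maximum P = -1472/49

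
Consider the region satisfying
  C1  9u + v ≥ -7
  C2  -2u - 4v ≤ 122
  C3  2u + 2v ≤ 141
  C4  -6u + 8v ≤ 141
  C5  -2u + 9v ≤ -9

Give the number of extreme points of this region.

Intersecting each pair of boundary lines and keeping only the points that satisfy every inequality leaves:
  (47/17, -542/17)
  (-54/83, -95/83)
  (202, -263/2)
  (117/2, 12)

4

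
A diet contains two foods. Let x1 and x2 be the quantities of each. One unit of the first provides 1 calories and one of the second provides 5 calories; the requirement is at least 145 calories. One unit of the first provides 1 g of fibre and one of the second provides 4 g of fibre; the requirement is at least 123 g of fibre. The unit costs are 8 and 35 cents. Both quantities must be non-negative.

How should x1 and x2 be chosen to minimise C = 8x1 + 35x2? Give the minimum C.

x1 = 35, x2 = 22, minimum C = 1050

Vertices and C = 8x1 + 35x2:
  (0, 123/4) → C = 4305/4
  (145, 0) → C = 1160
  (35, 22) → C = 1050
The feasible region is unbounded (it extends along (0, 1), (1, 0)), but C strictly increases along every unbounded feasible direction, so there is no improving ray and the minimum is attained at a vertex.

At the optimal vertex, x1 + 5x2 = 145 and x1 + 4x2 = 123.
Solving simultaneously gives x1 = 35, x2 = 22.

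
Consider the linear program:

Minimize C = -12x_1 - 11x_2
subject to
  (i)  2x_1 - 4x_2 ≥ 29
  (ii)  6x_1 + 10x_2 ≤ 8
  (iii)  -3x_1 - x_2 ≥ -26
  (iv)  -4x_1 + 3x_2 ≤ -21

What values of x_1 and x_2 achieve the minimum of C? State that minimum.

x_1 = 21/2, x_2 = -11/2, minimum C = -131/2

The feasible region is unbounded (it extends along (1, -3), (-3, -4)), but C strictly increases along every unbounded feasible direction, so there is no improving ray and the minimum is attained at a vertex.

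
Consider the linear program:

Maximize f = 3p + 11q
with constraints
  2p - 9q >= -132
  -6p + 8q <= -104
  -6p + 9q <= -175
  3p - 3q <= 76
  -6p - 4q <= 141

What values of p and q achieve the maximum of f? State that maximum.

Corner points and f = 3p + 11q:
  (53/3, -23/3) → f = -94/3
  (-569/78, -316/13) → f = -7521/26
  (-119/30, -293/10) → f = -1671/5

p = 53/3, q = -23/3, maximum f = -94/3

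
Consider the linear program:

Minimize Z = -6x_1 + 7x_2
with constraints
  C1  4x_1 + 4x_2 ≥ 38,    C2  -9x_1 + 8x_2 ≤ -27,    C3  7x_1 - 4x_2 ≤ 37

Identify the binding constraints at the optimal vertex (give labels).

Extreme points and Z = -6x_1 + 7x_2:
  (103/17, 117/34) → Z = -417/34
  (75/11, 59/22) → Z = -487/22
  (47/5, 36/5) → Z = -6

The minimum is at (75/11, 59/22). Substituting into each constraint, equality holds for C1 and C3; the remaining constraints have slack.

C1 and C3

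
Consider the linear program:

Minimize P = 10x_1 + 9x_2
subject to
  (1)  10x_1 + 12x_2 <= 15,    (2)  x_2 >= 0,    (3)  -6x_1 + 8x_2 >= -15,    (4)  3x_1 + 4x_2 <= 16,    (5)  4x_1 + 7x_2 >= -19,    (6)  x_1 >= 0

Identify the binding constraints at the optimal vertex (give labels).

Extreme points and P = 10x_1 + 9x_2:
  (3/2, 0) → P = 15
  (0, 5/4) → P = 45/4
  (0, 0) → P = 0

The minimum is at (0, 0). Substituting into each constraint, equality holds for (2) and (6); the remaining constraints have slack.

(2) and (6)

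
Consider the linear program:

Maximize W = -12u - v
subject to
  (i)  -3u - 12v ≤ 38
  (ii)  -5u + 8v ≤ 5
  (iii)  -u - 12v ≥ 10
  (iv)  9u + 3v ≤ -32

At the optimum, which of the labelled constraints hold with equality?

Vertices and W = -12u - v:
  (-13/3, -25/12) → W = 649/12
  (-30/11, -82/33) → W = 1162/33
  (-271/87, -115/87) → W = 3367/87

The maximum is at (-13/3, -25/12). Substituting into each constraint, equality holds for (i) and (ii); the remaining constraints have slack.

(i) and (ii)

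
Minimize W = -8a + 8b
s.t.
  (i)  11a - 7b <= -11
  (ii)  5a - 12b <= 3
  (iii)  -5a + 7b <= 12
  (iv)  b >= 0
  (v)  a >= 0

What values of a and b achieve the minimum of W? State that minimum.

Extreme points and W = -8a + 8b:
  (1/6, 11/6) → W = 40/3
  (0, 11/7) → W = 88/7
  (0, 12/7) → W = 96/7

The binding constraints are 11a - 7b = -11 and a = 0.
Solving simultaneously gives a = 0, b = 11/7.

a = 0, b = 11/7, minimum W = 88/7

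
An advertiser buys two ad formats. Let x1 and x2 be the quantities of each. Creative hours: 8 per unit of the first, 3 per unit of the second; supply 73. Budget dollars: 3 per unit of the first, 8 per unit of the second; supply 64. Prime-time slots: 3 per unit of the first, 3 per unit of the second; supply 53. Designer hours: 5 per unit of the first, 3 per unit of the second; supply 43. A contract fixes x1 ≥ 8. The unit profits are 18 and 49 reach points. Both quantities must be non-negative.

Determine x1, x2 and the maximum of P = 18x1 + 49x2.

Extreme points and P = 18x1 + 49x2:
  (43/5, 0) → P = 774/5
  (8, 0) → P = 144
  (8, 1) → P = 193

At the optimal vertex, 5x1 + 3x2 = 43 and x1 = 8.
Solving simultaneously gives x1 = 8, x2 = 1.

x1 = 8, x2 = 1, maximum P = 193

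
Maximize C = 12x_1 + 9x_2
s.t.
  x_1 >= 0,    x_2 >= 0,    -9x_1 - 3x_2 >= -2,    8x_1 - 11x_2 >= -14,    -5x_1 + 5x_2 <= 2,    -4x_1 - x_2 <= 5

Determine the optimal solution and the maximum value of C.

x_1 = 1/15, x_2 = 7/15, maximum C = 5

Extreme points and C = 12x_1 + 9x_2:
  (0, 0) → C = 0
  (0, 2/5) → C = 18/5
  (2/9, 0) → C = 8/3
  (1/15, 7/15) → C = 5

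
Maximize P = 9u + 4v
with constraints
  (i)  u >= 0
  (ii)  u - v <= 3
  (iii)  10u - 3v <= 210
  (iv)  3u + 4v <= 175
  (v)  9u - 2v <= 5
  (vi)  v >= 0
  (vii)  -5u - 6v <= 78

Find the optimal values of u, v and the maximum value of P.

u = 185/21, v = 260/7, maximum P = 1595/7

Extreme points and P = 9u + 4v:
  (0, 175/4) → P = 175
  (0, 0) → P = 0
  (185/21, 260/7) → P = 1595/7
  (5/9, 0) → P = 5

The optimum lies where 3u + 4v = 175 and 9u - 2v = 5.
Solving simultaneously gives u = 185/21, v = 260/7.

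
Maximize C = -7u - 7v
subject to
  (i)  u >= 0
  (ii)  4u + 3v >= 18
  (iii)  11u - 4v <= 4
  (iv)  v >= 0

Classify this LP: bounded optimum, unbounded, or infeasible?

bounded optimum

Feasible corners and C = -7u - 7v:
  (0, 6) → C = -42
  (12/7, 26/7) → C = -38
The feasible region has finitely many vertices and no improving ray; the maximum is -38 at (12/7, 26/7).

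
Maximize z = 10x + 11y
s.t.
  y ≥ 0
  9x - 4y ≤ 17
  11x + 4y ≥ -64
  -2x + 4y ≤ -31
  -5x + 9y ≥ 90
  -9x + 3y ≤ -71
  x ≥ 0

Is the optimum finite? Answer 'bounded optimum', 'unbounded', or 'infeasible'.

The boundaries 9x - 4y = 17 and -9x + 3y = -71 meet at (233/9, 54), but that point violates -2x + 4y ≤ -31. Every candidate vertex is excluded by some other constraint, so the feasible region is empty.

infeasible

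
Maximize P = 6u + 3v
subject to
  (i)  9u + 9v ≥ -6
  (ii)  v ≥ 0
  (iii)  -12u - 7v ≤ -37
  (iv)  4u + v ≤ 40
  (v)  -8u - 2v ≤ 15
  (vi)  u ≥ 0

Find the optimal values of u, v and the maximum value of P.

u = 0, v = 40, maximum P = 120

Extreme points and P = 6u + 3v:
  (37/12, 0) → P = 37/2
  (10, 0) → P = 60
  (0, 37/7) → P = 111/7
  (0, 40) → P = 120

The binding constraints are 4u + v = 40 and u = 0.
Solving simultaneously gives u = 0, v = 40.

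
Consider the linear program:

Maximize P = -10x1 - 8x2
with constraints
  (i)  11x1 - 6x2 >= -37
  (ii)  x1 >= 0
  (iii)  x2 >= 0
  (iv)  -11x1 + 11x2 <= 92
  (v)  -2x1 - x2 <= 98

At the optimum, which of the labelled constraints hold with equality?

Vertices and P = -10x1 - 8x2:
  (0, 37/6) → P = -148/3
  (29/11, 11) → P = -1258/11
  (0, 0) → P = 0
The feasible region is unbounded (it extends along (1, 0), (1, 1)), but P strictly decreases along every unbounded feasible direction, so there is no improving ray and the maximum is attained at a vertex.

The maximum is at (0, 0). Substituting into each constraint, equality holds for (ii) and (iii); the remaining constraints have slack.

(ii) and (iii)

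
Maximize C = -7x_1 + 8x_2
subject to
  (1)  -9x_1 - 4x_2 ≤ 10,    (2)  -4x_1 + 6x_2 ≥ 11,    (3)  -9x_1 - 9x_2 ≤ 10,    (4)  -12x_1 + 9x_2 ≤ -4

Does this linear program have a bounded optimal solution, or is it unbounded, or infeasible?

From the feasible point (41/12, 37/9), moving in the direction (9, 12) keeps every constraint satisfied while C increases without bound.

unbounded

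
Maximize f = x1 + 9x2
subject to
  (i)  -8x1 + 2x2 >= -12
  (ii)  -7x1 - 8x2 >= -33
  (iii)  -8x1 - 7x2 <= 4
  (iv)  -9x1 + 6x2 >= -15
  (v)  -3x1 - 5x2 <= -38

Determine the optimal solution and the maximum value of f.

x1 = -263/15, x2 = 292/15, maximum f = 473/3

Feasible corners and f = x1 + 9x2:
  (-263/15, 292/15) → f = 473/3
  (-139/11, 167/11) → f = 124
  (-286/19, 316/19) → f = 2558/19

The binding constraints are -7x1 - 8x2 = -33 and -8x1 - 7x2 = 4.
Solving simultaneously gives x1 = -263/15, x2 = 292/15.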